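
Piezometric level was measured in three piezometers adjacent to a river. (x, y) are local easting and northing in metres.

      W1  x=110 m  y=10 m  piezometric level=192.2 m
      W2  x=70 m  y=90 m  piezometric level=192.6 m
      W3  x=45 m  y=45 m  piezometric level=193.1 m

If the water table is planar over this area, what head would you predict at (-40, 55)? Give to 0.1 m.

Differences from W1: to W2 (Δx, Δy, Δh) = (-40, 80, +0.4); to W3 = (-65, 35, +0.9).
Solve a·Δx + b·Δy = Δh: det = (-40)·35 − (-65)·80 = 3800.
∂h/∂x = [(+0.4)·35 − (+0.9)·80] / 3800 = -0.01526
∂h/∂y = [(-40)·(+0.9) − (-65)·(+0.4)] / 3800 = -0.002632
h(-40, 55) = 192.2 + (-0.01526)·(-150) + (-0.002632)·(45) = 192.2 +2.289 -0.118 = 194.371 m.

194.4 m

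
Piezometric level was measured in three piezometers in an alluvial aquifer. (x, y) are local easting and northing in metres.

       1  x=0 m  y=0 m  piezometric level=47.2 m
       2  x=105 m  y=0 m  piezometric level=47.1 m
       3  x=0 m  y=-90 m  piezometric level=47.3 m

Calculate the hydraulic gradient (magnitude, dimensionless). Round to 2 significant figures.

0.0015

∂h/∂x = (47.1 − 47.2) / (105 − 0) = -0.0009524
∂h/∂y = (47.3 − 47.2) / (-90 − 0) = -0.001111
|∇h| = √(-0.0009524² + -0.001111²) = 0.001463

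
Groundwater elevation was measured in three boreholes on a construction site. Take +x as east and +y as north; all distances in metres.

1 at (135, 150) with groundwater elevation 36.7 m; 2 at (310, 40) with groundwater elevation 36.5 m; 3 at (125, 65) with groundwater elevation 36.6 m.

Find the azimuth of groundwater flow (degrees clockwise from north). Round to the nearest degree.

163°

With h = a·x + b·y + c and 1 as origin, the differences give:
  175·a + (-110)·b = -0.2
  (-10)·a + (-85)·b = -0.1
Eliminate b (×(-85) and ×(-110), subtract): -15975·a = 6.00 → a = ∂h/∂x = -0.0003756
Back-substitute: b = ∂h/∂y = +0.001221.
Flow direction (−∇h) has components (+0.0003756 E, -0.001221 N).
Azimuth = atan2(E, N) = atan2(+0.0003756, -0.001221) = 162.9° ≈ 163°.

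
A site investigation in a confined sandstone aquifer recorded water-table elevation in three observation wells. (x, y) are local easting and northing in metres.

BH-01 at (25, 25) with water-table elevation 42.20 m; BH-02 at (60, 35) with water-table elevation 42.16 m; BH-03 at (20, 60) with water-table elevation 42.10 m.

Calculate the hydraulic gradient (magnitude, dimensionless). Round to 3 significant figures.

0.00292

Differences from BH-01: to BH-02 (Δx, Δy, Δh) = (35, 10, -0.04); to BH-03 = (-5, 35, -0.10).
Solve a·Δx + b·Δy = Δh: det = 35·35 − (-5)·10 = 1275.
∂h/∂x = [(-0.04)·35 − (-0.10)·10] / 1275 = -0.0003137
∂h/∂y = [35·(-0.10) − (-5)·(-0.04)] / 1275 = -0.002902
|∇h| = √(-0.0003137² + -0.002902²) = 0.002919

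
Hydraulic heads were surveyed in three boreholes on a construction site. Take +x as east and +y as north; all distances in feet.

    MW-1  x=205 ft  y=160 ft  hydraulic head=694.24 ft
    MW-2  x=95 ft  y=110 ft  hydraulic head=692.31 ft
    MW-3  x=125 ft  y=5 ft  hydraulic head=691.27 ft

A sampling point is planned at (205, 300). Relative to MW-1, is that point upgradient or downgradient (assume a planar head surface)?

With h = a·x + b·y + c and MW-1 as origin, the differences give:
  (-110)·a + (-50)·b = -1.93
  (-80)·a + (-155)·b = -2.97
Eliminate b (×(-155) and ×(-50), subtract): 13050·a = 150.650 → a = ∂h/∂x = +0.01154
Back-substitute: b = ∂h/∂y = +0.01320.
Head at (205, 300) = 694.24 + (+0.01154)·(0) + (+0.01320)·(140) = 696.09 ft.
That is higher than the 694.24 ft at MW-1, so the point is upgradient.

upgradient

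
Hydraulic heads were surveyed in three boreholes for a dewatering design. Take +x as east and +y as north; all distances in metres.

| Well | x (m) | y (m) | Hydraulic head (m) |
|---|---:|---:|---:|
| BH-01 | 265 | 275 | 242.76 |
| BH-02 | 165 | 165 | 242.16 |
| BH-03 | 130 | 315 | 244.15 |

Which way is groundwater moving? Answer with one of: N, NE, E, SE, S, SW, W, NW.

Three-point gradient (reference BH-01): Δ to BH-02 = (-100, -110, -0.60), Δ to BH-03 = (-135, 40, +1.39).
∂h/∂x = -0.006838, ∂h/∂y = +0.01167 (det = -18850).
Flow = −∇h = (+0.006838 east, -0.01167 north), which points southeast.

SE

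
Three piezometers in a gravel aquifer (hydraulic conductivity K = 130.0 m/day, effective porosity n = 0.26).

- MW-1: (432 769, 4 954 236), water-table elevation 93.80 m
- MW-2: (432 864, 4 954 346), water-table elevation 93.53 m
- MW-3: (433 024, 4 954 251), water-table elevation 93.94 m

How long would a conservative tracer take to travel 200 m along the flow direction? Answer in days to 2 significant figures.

With h = a·x + b·y + c and MW-1 as origin, the differences give:
  95·a + 110·b = -0.27
  255·a + 15·b = +0.14
Eliminate b (×15 and ×110, subtract): -26625·a = -19.450 → a = ∂h/∂x = +0.0007305
Back-substitute: b = ∂h/∂y = -0.003085.
|∇h| = √(0.0007305² + -0.003085²) = 0.00317
Seepage velocity v = K·i/n = 130.0 × 0.00317 / 0.26 = 1.585 m/day.
t = 200 / 1.585 = 126.2 days.

130 days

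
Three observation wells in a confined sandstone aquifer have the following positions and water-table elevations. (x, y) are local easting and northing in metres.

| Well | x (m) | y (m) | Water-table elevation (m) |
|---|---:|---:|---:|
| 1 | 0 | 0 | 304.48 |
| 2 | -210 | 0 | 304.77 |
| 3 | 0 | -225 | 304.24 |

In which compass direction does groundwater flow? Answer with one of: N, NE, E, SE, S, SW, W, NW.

∂h/∂x = (304.77 − 304.48) / (-210 − 0) = -0.001381
∂h/∂y = (304.24 − 304.48) / (-225 − 0) = +0.001067
Flow = −∇h = (+0.001381 east, -0.001067 north), which points southeast.

SE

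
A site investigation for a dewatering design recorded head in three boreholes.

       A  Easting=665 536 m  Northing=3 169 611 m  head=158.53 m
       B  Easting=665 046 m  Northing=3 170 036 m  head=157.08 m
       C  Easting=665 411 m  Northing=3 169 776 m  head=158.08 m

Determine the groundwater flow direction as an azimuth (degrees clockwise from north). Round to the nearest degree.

309°

With h = a·x + b·y + c and A as origin, the differences give:
  (-490)·a + 425·b = -1.45
  (-125)·a + 165·b = -0.45
Eliminate b (×165 and ×425, subtract): -27725·a = -48.000 → a = ∂h/∂x = +0.001731
Back-substitute: b = ∂h/∂y = -0.001416.
Flow direction (−∇h) has components (-0.001731 E, +0.001416 N).
Azimuth = atan2(E, N) = atan2(-0.001731, +0.001416) = 309.3° ≈ 309°.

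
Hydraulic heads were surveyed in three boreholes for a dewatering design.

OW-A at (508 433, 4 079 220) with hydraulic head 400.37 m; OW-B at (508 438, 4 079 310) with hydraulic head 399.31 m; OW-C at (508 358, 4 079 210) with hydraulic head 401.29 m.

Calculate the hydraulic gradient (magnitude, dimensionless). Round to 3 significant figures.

With h = a·x + b·y + c and OW-A as origin, the differences give:
  5·a + 90·b = -1.06
  (-75)·a + (-10)·b = +0.92
Eliminate b (×(-10) and ×90, subtract): 6700·a = -72.200 → a = ∂h/∂x = -0.01078
Back-substitute: b = ∂h/∂y = -0.01118.
|∇h| = √(-0.01078² + -0.01118²) = 0.01553

0.0155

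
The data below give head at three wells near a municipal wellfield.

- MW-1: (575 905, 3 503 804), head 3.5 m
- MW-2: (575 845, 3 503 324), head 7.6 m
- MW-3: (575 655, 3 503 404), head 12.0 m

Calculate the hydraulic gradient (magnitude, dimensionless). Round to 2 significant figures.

With h = a·x + b·y + c and MW-1 as origin, the differences give:
  (-60)·a + (-480)·b = +4.1
  (-250)·a + (-400)·b = +8.5
Eliminate b (×(-400) and ×(-480), subtract): -96000·a = 2440.00 → a = ∂h/∂x = -0.02542
Back-substitute: b = ∂h/∂y = -0.005365.
|∇h| = √(-0.02542² + -0.005365²) = 0.02598

0.026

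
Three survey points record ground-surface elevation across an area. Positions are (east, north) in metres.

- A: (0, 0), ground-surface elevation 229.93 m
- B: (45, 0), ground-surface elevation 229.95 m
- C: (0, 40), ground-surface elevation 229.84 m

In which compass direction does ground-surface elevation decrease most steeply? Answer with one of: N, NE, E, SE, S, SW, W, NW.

∂z/∂x = (229.95 − 229.93) / (45 − 0) = +0.0004444
∂z/∂y = (229.84 − 229.93) / (40 − 0) = -0.002250
Steepest decrease is along −∇f = (-0.0004444 E, +0.002250 N) → north.

N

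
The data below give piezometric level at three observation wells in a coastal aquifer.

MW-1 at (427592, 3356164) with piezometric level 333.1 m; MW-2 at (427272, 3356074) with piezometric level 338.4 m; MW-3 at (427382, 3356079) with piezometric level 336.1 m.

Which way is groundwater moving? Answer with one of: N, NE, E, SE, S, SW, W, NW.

SE

Taking MW-1 as reference: MW-2−MW-1 = (-320, -90, +5.3); MW-3−MW-1 = (-210, -85, +3.0).
Solve a·Δx + b·Δy = Δh: det = (-320)·(-85) − (-210)·(-90) = 8300.
∂h/∂x = [(+5.3)·(-85) − (+3.0)·(-90)] / 8300 = -0.02175
∂h/∂y = [(-320)·(+3.0) − (-210)·(+5.3)] / 8300 = +0.01843
Flow = −∇h = (+0.02175 east, -0.01843 north), which points southeast.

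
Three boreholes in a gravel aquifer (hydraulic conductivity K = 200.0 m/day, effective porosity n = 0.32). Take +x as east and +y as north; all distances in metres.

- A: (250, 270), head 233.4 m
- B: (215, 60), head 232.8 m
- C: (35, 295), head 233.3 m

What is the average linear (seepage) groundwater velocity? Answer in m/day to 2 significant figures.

1.8 m/day

With h = a·x + b·y + c and A as origin, the differences give:
  (-35)·a + (-210)·b = -0.6
  (-215)·a + 25·b = -0.1
Eliminate b (×25 and ×(-210), subtract): -46025·a = -36.00 → a = ∂h/∂x = +0.0007822
Back-substitute: b = ∂h/∂y = +0.002727.
|∇h| = √(0.0007822² + 0.002727²) = 0.002837
Seepage velocity v = K·i/n = 200.0 × 0.002837 / 0.32 = 1.773 m/day.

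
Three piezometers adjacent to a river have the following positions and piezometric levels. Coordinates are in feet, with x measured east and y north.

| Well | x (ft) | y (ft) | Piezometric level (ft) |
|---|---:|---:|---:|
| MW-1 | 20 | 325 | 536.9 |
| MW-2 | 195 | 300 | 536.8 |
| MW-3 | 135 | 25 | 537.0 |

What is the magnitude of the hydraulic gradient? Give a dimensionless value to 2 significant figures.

With h = a·x + b·y + c and MW-1 as origin, the differences give:
  175·a + (-25)·b = -0.1
  115·a + (-300)·b = +0.1
Eliminate b (×(-300) and ×(-25), subtract): -49625·a = 32.50 → a = ∂h/∂x = -0.0006549
Back-substitute: b = ∂h/∂y = -0.0005844.
|∇h| = √(-0.0006549² + -0.0005844²) = 0.0008777

0.00088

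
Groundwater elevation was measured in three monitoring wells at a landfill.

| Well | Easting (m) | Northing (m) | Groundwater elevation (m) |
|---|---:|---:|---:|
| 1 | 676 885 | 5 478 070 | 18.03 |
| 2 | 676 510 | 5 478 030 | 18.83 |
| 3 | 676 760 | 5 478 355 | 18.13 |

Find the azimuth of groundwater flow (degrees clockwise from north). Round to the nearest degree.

075°

With h = a·x + b·y + c and 1 as origin, the differences give:
  (-375)·a + (-40)·b = +0.80
  (-125)·a + 285·b = +0.10
Eliminate b (×285 and ×(-40), subtract): -111875·a = 232.000 → a = ∂h/∂x = -0.002074
Back-substitute: b = ∂h/∂y = -0.0005587.
Flow direction (−∇h) has components (+0.002074 E, +0.0005587 N).
Azimuth = atan2(E, N) = atan2(+0.002074, +0.0005587) = 74.9° ≈ 075°.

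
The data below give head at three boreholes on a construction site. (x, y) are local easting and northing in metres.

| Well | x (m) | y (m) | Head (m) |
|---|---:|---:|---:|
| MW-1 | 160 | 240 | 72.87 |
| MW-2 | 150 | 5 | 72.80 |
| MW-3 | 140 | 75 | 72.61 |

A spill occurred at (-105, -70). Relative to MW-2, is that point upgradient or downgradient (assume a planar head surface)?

downgradient

Differences from MW-1: to MW-2 (Δx, Δy, Δh) = (-10, -235, -0.07); to MW-3 = (-20, -165, -0.26).
Determinant of the coordinate differences = (-10)·(-165) − (-20)·(-235) = -3050.
∂h/∂x = [(-0.07)·(-165) − (-0.26)·(-235)] / -3050 = +0.01625
∂h/∂y = [(-10)·(-0.26) − (-20)·(-0.07)] / -3050 = -0.0003934
Head at (-105, -70) = 72.87 + (+0.01625)·(-265) + (-0.0003934)·(-310) = 68.69 m.
That is lower than the 72.80 m at MW-2, so the point is downgradient.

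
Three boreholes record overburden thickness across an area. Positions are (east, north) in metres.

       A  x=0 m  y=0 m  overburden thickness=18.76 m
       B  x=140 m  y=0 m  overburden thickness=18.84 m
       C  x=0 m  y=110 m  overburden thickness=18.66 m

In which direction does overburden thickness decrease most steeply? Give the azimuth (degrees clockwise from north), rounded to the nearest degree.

328°

∂d/∂x = (18.84 − 18.76) / (140 − 0) = +0.0005714
∂d/∂y = (18.66 − 18.76) / (110 − 0) = -0.0009091
Steepest decrease is along −∇f: components (-0.0005714 E, +0.0009091 N).
Azimuth = atan2(-0.0005714, +0.0009091) = 327.8° ≈ 328°.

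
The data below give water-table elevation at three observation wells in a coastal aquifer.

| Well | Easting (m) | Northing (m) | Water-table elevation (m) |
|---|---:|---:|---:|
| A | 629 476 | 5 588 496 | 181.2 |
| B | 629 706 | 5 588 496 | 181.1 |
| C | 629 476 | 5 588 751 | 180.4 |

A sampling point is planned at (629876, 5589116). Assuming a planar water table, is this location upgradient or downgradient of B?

∂h/∂x = (181.1 − 181.2) / (629706 − 629476) = -0.0004348
∂h/∂y = (180.4 − 181.2) / (5588751 − 5588496) = -0.003137
Head at (629876, 5589116) = 181.2 + (-0.0004348)·(400) + (-0.003137)·(620) = 179.08 m.
That is lower than the 181.1 m at B, so the point is downgradient.

downgradient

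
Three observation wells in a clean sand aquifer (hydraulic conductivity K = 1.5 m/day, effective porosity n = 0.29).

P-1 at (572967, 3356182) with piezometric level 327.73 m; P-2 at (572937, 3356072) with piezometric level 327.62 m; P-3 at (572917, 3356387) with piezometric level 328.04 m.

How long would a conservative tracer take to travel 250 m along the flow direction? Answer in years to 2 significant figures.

82 years

With h = a·x + b·y + c and P-1 as origin, the differences give:
  (-30)·a + (-110)·b = -0.11
  (-50)·a + 205·b = +0.31
Eliminate b (×205 and ×(-110), subtract): -11650·a = 11.550 → a = ∂h/∂x = -0.0009914
Back-substitute: b = ∂h/∂y = +0.001270.
|∇h| = √(-0.0009914² + 0.001270²) = 0.001611
Seepage velocity v = K·i/n = 1.5 × 0.001611 / 0.29 = 0.008333 m/day.
t = 250 / 0.008333 = 3e+04 days = 82.1 years.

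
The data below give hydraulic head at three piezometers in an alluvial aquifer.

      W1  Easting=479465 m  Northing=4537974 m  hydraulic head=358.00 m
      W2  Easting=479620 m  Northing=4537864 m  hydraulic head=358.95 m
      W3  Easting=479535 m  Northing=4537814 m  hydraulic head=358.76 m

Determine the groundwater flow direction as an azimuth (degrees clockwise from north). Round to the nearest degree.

307°

Differences from W1: to W2 (Δx, Δy, Δh) = (155, -110, +0.95); to W3 = (70, -160, +0.76).
Determinant of the coordinate differences = 155·(-160) − 70·(-110) = -17100.
∂h/∂x = [(+0.95)·(-160) − (+0.76)·(-110)] / -17100 = +0.004000
∂h/∂y = [155·(+0.76) − 70·(+0.95)] / -17100 = -0.003000
Flow direction (−∇h) has components (-0.004000 E, +0.003000 N).
Azimuth = atan2(E, N) = atan2(-0.004000, +0.003000) = 306.9° ≈ 307°.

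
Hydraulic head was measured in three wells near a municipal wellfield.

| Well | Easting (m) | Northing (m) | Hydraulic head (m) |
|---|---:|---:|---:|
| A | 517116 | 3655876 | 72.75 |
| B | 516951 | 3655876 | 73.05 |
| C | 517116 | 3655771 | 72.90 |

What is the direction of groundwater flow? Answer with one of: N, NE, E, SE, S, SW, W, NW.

∂h/∂x = (73.05 − 72.75) / (516951 − 517116) = -0.001818
∂h/∂y = (72.90 − 72.75) / (3655771 − 3655876) = -0.001429
Flow = −∇h = (+0.001818 east, +0.001429 north), which points northeast.

NE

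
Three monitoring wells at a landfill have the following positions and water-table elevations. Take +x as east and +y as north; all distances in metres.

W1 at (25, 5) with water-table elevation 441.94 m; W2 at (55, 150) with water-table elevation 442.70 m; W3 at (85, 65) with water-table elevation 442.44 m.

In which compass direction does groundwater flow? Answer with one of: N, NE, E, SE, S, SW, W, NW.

SW

Three-point gradient (reference W1): Δ to W2 = (30, 145, +0.76), Δ to W3 = (60, 60, +0.50).
∂h/∂x = +0.003899, ∂h/∂y = +0.004435 (det = -6900).
Flow = −∇h = (-0.003899 east, -0.004435 north), which points southwest.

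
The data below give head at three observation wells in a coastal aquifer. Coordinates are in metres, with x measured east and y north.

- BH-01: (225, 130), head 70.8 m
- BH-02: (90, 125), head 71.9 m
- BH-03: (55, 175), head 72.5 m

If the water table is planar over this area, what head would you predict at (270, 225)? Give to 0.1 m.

71.0 m

Taking BH-01 as reference: BH-02−BH-01 = (-135, -5, +1.1); BH-03−BH-01 = (-170, 45, +1.7).
Solve a·Δx + b·Δy = Δh: det = (-135)·45 − (-170)·(-5) = -6925.
∂h/∂x = [(+1.1)·45 − (+1.7)·(-5)] / -6925 = -0.008375
∂h/∂y = [(-135)·(+1.7) − (-170)·(+1.1)] / -6925 = +0.006137
h(270, 225) = 70.8 + (-0.008375)·(45) + (+0.006137)·(95) = 70.8 -0.377 +0.583 = 71.006 m.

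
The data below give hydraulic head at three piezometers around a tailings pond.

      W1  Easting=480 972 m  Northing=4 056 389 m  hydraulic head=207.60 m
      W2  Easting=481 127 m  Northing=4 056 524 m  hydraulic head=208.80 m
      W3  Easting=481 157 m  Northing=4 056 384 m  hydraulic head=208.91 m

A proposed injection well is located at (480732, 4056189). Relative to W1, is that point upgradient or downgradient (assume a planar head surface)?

Taking W1 as reference: W2−W1 = (155, 135, +1.20); W3−W1 = (185, -5, +1.31).
Solve a·Δx + b·Δy = Δh: det = 155·(-5) − 185·135 = -25750.
∂h/∂x = [(+1.20)·(-5) − (+1.31)·135] / -25750 = +0.007101
∂h/∂y = [155·(+1.31) − 185·(+1.20)] / -25750 = +0.0007359
Head at (480732, 4056189) = 207.60 + (+0.007101)·(-240) + (+0.0007359)·(-200) = 205.75 m.
That is lower than the 207.60 m at W1, so the point is downgradient.

downgradient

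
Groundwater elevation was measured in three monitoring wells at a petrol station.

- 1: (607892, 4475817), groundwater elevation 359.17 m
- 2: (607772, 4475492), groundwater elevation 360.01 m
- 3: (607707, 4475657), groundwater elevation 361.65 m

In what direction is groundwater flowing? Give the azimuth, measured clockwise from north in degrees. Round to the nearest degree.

Taking 1 as reference: 2−1 = (-120, -325, +0.84); 3−1 = (-185, -160, +2.48).
Solve a·Δx + b·Δy = Δh: det = (-120)·(-160) − (-185)·(-325) = -40925.
∂h/∂x = [(+0.84)·(-160) − (+2.48)·(-325)] / -40925 = -0.01641
∂h/∂y = [(-120)·(+2.48) − (-185)·(+0.84)] / -40925 = +0.003475
Flow direction (−∇h) has components (+0.01641 E, -0.003475 N).
Azimuth = atan2(E, N) = atan2(+0.01641, -0.003475) = 102.0° ≈ 102°.

102°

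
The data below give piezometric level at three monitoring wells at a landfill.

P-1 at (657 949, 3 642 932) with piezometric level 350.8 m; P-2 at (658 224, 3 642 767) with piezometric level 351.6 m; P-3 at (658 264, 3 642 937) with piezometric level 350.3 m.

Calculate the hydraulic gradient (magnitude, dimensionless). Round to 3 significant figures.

Taking P-1 as reference: P-2−P-1 = (275, -165, +0.8); P-3−P-1 = (315, 5, -0.5).
Determinant of the coordinate differences = 275·5 − 315·(-165) = 53350.
∂h/∂x = [(+0.8)·5 − (-0.5)·(-165)] / 53350 = -0.001471
∂h/∂y = [275·(-0.5) − 315·(+0.8)] / 53350 = -0.007301
|∇h| = √(-0.001471² + -0.007301²) = 0.007448

0.00745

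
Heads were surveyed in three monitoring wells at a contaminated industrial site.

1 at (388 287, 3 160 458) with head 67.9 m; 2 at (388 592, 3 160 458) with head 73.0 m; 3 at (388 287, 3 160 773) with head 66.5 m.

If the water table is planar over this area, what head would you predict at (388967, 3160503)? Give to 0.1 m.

∂h/∂x = (73.0 − 67.9) / (388592 − 388287) = +0.01672
∂h/∂y = (66.5 − 67.9) / (3160773 − 3160458) = -0.004444
h(388967, 3160503) = 67.9 + (+0.01672)·(680) + (-0.004444)·(45) = 67.9 +11.370 -0.200 = 79.070 m.

79.1 m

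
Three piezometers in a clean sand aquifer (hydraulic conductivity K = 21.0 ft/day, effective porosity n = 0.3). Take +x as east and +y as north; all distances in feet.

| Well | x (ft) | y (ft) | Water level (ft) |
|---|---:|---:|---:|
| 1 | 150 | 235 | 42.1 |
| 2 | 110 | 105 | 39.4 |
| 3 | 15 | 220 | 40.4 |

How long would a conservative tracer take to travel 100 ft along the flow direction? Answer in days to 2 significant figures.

70 days

With h = a·x + b·y + c and 1 as origin, the differences give:
  (-40)·a + (-130)·b = -2.7
  (-135)·a + (-15)·b = -1.7
Eliminate b (×(-15) and ×(-130), subtract): -16950·a = -180.50 → a = ∂h/∂x = +0.01065
Back-substitute: b = ∂h/∂y = +0.01749.
|∇h| = √(0.01065² + 0.01749²) = 0.02048
Seepage velocity v = K·i/n = 21.0 × 0.02048 / 0.3 = 1.434 ft/day.
t = 100 / 1.434 = 69.74 days.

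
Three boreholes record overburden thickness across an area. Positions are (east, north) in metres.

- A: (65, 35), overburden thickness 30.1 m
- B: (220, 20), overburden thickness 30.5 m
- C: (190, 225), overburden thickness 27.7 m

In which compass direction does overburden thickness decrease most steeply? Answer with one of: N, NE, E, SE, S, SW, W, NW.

Taking A as reference: B−A = (155, -15, +0.4); C−A = (125, 190, -2.4).
Determinant of the coordinate differences = 155·190 − 125·(-15) = 31325.
∂d/∂x = [(+0.4)·190 − (-2.4)·(-15)] / 31325 = +0.001277
∂d/∂y = [155·(-2.4) − 125·(+0.4)] / 31325 = -0.01347
Steepest decrease is along −∇f = (-0.001277 E, +0.01347 N) → north.

N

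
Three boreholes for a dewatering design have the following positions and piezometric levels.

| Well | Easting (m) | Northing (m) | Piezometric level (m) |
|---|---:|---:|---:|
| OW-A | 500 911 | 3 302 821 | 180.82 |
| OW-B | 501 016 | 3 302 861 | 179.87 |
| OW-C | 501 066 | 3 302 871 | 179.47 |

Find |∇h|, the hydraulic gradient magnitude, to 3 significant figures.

0.00896

With h = a·x + b·y + c and OW-A as origin, the differences give:
  105·a + 40·b = -0.95
  155·a + 50·b = -1.35
Eliminate b (×50 and ×40, subtract): -950·a = 6.500 → a = ∂h/∂x = -0.006842
Back-substitute: b = ∂h/∂y = -0.005789.
|∇h| = √(-0.006842² + -0.005789²) = 0.008962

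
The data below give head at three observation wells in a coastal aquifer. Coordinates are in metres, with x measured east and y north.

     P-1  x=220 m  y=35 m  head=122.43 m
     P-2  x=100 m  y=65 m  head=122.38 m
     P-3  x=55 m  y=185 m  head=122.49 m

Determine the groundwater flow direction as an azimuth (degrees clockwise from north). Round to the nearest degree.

Differences from P-1: to P-2 (Δx, Δy, Δh) = (-120, 30, -0.05); to P-3 = (-165, 150, +0.06).
Solve a·Δx + b·Δy = Δh: det = (-120)·150 − (-165)·30 = -13050.
∂h/∂x = [(-0.05)·150 − (+0.06)·30] / -13050 = +0.0007126
∂h/∂y = [(-120)·(+0.06) − (-165)·(-0.05)] / -13050 = +0.001184
Flow direction (−∇h) has components (-0.0007126 E, -0.001184 N).
Azimuth = atan2(E, N) = atan2(-0.0007126, -0.001184) = 211.0° ≈ 211°.

211°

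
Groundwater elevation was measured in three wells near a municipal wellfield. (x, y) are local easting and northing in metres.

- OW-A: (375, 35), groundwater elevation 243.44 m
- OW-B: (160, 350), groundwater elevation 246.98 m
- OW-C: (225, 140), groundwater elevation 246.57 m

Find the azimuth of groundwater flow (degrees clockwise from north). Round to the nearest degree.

077°

Differences from OW-A: to OW-B (Δx, Δy, Δh) = (-215, 315, +3.54); to OW-C = (-150, 105, +3.13).
Determinant of the coordinate differences = (-215)·105 − (-150)·315 = 24675.
∂h/∂x = [(+3.54)·105 − (+3.13)·315] / 24675 = -0.02489
∂h/∂y = [(-215)·(+3.13) − (-150)·(+3.54)] / 24675 = -0.005753
Flow direction (−∇h) has components (+0.02489 E, +0.005753 N).
Azimuth = atan2(E, N) = atan2(+0.02489, +0.005753) = 77.0° ≈ 077°.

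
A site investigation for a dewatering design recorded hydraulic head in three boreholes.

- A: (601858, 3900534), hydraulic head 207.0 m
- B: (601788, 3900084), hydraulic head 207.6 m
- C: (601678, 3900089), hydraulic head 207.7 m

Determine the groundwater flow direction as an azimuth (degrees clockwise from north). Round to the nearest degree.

039°

Three-point gradient (reference A): Δ to B = (-70, -450, +0.6), Δ to C = (-180, -445, +0.7).
∂h/∂x = -0.0009629, ∂h/∂y = -0.001184 (det = -49850).
Flow direction (−∇h) has components (+0.0009629 E, +0.001184 N).
Azimuth = atan2(E, N) = atan2(+0.0009629, +0.001184) = 39.1° ≈ 039°.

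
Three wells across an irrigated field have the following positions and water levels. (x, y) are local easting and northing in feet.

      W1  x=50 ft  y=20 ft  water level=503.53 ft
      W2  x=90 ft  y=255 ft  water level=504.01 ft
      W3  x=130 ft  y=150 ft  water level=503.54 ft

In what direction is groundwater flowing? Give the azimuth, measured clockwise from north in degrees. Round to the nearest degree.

122°

With h = a·x + b·y + c and W1 as origin, the differences give:
  40·a + 235·b = +0.48
  80·a + 130·b = +0.01
Eliminate b (×130 and ×235, subtract): -13600·a = 60.050 → a = ∂h/∂x = -0.004415
Back-substitute: b = ∂h/∂y = +0.002794.
Flow direction (−∇h) has components (+0.004415 E, -0.002794 N).
Azimuth = atan2(E, N) = atan2(+0.004415, -0.002794) = 122.3° ≈ 122°.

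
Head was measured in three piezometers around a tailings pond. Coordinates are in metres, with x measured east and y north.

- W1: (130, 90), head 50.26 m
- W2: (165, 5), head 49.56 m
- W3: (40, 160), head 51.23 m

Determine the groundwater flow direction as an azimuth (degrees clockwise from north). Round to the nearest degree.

Taking W1 as reference: W2−W1 = (35, -85, -0.70); W3−W1 = (-90, 70, +0.97).
Solve a·Δx + b·Δy = Δh: det = 35·70 − (-90)·(-85) = -5200.
∂h/∂x = [(-0.70)·70 − (+0.97)·(-85)] / -5200 = -0.006433
∂h/∂y = [35·(+0.97) − (-90)·(-0.70)] / -5200 = +0.005587
Flow direction (−∇h) has components (+0.006433 E, -0.005587 N).
Azimuth = atan2(E, N) = atan2(+0.006433, -0.005587) = 131.0° ≈ 131°.

131°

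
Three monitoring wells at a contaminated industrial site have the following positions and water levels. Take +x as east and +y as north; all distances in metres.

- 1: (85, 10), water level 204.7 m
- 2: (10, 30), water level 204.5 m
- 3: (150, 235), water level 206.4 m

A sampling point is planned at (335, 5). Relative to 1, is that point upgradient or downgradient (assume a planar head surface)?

upgradient

Differences from 1: to 2 (Δx, Δy, Δh) = (-75, 20, -0.2); to 3 = (65, 225, +1.7).
Solve a·Δx + b·Δy = Δh: det = (-75)·225 − 65·20 = -18175.
∂h/∂x = [(-0.2)·225 − (+1.7)·20] / -18175 = +0.004347
∂h/∂y = [(-75)·(+1.7) − 65·(-0.2)] / -18175 = +0.006300
Head at (335, 5) = 204.7 + (+0.004347)·(250) + (+0.006300)·(-5) = 205.76 m.
That is higher than the 204.7 m at 1, so the point is upgradient.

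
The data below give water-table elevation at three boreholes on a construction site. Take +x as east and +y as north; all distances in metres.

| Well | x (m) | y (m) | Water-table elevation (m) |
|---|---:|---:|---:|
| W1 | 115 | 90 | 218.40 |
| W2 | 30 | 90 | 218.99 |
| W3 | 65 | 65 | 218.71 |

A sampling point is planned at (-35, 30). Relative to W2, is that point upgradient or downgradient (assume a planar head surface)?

Taking W1 as reference: W2−W1 = (-85, 0, +0.59); W3−W1 = (-50, -25, +0.31).
Solve a·Δx + b·Δy = Δh: det = (-85)·(-25) − (-50)·0 = 2125.
∂h/∂x = [(+0.59)·(-25) − (+0.31)·0] / 2125 = -0.006941
∂h/∂y = [(-85)·(+0.31) − (-50)·(+0.59)] / 2125 = +0.001482
Head at (-35, 30) = 218.40 + (-0.006941)·(-150) + (+0.001482)·(-60) = 219.35 m.
That is higher than the 218.99 m at W2, so the point is upgradient.

upgradient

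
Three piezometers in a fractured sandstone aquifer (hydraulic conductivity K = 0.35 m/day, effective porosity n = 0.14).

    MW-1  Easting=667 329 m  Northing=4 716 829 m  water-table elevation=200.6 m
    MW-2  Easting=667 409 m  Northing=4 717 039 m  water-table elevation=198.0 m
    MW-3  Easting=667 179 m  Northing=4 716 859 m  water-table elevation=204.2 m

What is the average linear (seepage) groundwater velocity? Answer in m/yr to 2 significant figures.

Taking MW-1 as reference: MW-2−MW-1 = (80, 210, -2.6); MW-3−MW-1 = (-150, 30, +3.6).
Solve a·Δx + b·Δy = Δh: det = 80·30 − (-150)·210 = 33900.
∂h/∂x = [(-2.6)·30 − (+3.6)·210] / 33900 = -0.02460
∂h/∂y = [80·(+3.6) − (-150)·(-2.6)] / 33900 = -0.003009
|∇h| = √(-0.02460² + -0.003009²) = 0.02478
Seepage velocity v = K·i/n = 0.35 × 0.02478 / 0.14 = 0.06195 m/day = 22.63 m/yr.

23 m/yr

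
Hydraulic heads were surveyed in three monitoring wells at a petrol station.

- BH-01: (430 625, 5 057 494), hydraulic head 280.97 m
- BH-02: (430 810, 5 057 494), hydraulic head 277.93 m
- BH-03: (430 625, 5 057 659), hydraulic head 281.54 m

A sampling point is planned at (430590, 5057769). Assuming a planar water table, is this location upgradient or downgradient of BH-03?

∂h/∂x = (277.93 − 280.97) / (430810 − 430625) = -0.01643
∂h/∂y = (281.54 − 280.97) / (5057659 − 5057494) = +0.003455
Head at (430590, 5057769) = 280.97 + (-0.01643)·(-35) + (+0.003455)·(275) = 282.50 m.
That is higher than the 281.54 m at BH-03, so the point is upgradient.

upgradient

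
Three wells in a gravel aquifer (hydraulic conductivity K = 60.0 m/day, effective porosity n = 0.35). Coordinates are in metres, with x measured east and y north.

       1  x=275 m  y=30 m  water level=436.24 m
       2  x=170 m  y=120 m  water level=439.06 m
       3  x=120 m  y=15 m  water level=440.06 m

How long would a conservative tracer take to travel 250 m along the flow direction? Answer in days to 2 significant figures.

With h = a·x + b·y + c and 1 as origin, the differences give:
  (-105)·a + 90·b = +2.82
  (-155)·a + (-15)·b = +3.82
Eliminate b (×(-15) and ×90, subtract): 15525·a = -386.100 → a = ∂h/∂x = -0.02487
Back-substitute: b = ∂h/∂y = +0.002319.
|∇h| = √(-0.02487² + 0.002319²) = 0.02498
Seepage velocity v = K·i/n = 60.0 × 0.02498 / 0.35 = 4.282 m/day.
t = 250 / 4.282 = 58.38 days.

58 days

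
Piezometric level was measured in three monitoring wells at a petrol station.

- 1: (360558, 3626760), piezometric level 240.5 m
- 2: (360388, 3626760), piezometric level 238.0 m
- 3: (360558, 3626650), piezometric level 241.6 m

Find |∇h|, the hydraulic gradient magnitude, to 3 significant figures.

∂h/∂x = (238.0 − 240.5) / (360388 − 360558) = +0.01471
∂h/∂y = (241.6 − 240.5) / (3626650 − 3626760) = -0.010000
|∇h| = √(0.01471² + -0.010000²) = 0.01779

0.0178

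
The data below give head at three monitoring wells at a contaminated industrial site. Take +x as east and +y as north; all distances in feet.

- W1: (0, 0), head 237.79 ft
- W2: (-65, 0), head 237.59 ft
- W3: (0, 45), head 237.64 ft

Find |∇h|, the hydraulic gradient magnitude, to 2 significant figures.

0.0045

∂h/∂x = (237.59 − 237.79) / (-65 − 0) = +0.003077
∂h/∂y = (237.64 − 237.79) / (45 − 0) = -0.003333
|∇h| = √(0.003077² + -0.003333²) = 0.004536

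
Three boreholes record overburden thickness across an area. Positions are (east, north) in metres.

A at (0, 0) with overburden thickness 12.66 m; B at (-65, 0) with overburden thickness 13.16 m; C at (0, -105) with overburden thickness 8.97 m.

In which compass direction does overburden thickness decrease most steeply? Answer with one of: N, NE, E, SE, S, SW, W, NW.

∂d/∂x = (13.16 − 12.66) / (-65 − 0) = -0.007692
∂d/∂y = (8.97 − 12.66) / (-105 − 0) = +0.03514
Steepest decrease is along −∇f = (+0.007692 E, -0.03514 N) → south.

S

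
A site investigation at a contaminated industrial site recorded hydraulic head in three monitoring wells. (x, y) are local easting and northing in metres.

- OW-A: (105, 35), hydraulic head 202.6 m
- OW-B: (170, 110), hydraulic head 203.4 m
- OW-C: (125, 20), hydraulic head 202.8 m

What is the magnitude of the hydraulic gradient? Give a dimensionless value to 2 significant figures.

0.011

Three-point gradient (reference OW-A): Δ to OW-B = (65, 75, +0.8), Δ to OW-C = (20, -15, +0.2).
∂h/∂x = +0.01091, ∂h/∂y = +0.001212 (det = -2475).
|∇h| = √(0.01091² + 0.001212²) = 0.01098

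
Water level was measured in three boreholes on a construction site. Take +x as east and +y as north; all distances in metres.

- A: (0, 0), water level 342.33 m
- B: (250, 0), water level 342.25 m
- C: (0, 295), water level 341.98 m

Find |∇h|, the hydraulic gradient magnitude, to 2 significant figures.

0.0012

∂h/∂x = (342.25 − 342.33) / (250 − 0) = -0.0003200
∂h/∂y = (341.98 − 342.33) / (295 − 0) = -0.001186
|∇h| = √(-0.0003200² + -0.001186²) = 0.001228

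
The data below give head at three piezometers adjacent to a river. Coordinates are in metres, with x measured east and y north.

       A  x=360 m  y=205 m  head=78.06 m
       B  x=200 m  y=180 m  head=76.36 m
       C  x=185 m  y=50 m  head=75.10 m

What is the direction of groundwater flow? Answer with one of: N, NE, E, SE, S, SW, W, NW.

SW

Three-point gradient (reference A): Δ to B = (-160, -25, -1.70), Δ to C = (-175, -155, -2.96).
∂h/∂x = +0.009278, ∂h/∂y = +0.008622 (det = 20425).
Flow = −∇h = (-0.009278 east, -0.008622 north), which points southwest.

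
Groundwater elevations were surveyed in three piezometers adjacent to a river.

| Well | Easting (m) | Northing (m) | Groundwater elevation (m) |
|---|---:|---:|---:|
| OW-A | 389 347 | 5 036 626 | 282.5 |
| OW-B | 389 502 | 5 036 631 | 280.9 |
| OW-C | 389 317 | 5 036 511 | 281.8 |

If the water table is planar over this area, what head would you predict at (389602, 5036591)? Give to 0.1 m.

279.5 m

With h = a·x + b·y + c and OW-A as origin, the differences give:
  155·a + 5·b = -1.6
  (-30)·a + (-115)·b = -0.7
Eliminate b (×(-115) and ×5, subtract): -17675·a = 187.50 → a = ∂h/∂x = -0.01061
Back-substitute: b = ∂h/∂y = +0.008854.
h(389602, 5036591) = 282.5 + (-0.01061)·(255) + (+0.008854)·(-35) = 282.5 -2.705 -0.310 = 279.485 m.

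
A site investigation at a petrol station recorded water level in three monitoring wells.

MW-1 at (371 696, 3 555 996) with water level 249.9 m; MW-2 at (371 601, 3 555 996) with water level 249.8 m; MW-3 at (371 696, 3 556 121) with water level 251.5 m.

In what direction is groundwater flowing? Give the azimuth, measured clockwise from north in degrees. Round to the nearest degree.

185°

∂h/∂x = (249.8 − 249.9) / (371601 − 371696) = +0.001053
∂h/∂y = (251.5 − 249.9) / (3556121 − 3555996) = +0.01280
Flow direction (−∇h) has components (-0.001053 E, -0.01280 N).
Azimuth = atan2(E, N) = atan2(-0.001053, -0.01280) = 184.7° ≈ 185°.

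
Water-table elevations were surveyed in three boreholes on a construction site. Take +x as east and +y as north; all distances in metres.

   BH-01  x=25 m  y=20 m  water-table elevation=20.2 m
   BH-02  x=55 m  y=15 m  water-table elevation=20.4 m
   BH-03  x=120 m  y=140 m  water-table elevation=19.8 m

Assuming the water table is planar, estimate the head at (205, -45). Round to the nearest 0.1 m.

Differences from BH-01: to BH-02 (Δx, Δy, Δh) = (30, -5, +0.2); to BH-03 = (95, 120, -0.4).
Solve a·Δx + b·Δy = Δh: det = 30·120 − 95·(-5) = 4075.
∂h/∂x = [(+0.2)·120 − (-0.4)·(-5)] / 4075 = +0.005399
∂h/∂y = [30·(-0.4) − 95·(+0.2)] / 4075 = -0.007607
h(205, -45) = 20.2 + (+0.005399)·(180) + (-0.007607)·(-65) = 20.2 +0.972 +0.494 = 21.666 m.

21.7 m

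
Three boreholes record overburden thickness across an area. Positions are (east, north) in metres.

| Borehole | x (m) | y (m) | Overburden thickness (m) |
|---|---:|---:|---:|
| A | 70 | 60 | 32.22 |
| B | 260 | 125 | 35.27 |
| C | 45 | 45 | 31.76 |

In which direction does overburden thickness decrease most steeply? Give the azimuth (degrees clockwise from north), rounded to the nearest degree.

235°

With d = a·x + b·y + c and A as origin, the differences give:
  190·a + 65·b = +3.05
  (-25)·a + (-15)·b = -0.46
Eliminate b (×(-15) and ×65, subtract): -1225·a = -15.850 → a = ∂d/∂x = +0.01294
Back-substitute: b = ∂d/∂y = +0.009102.
Steepest decrease is along −∇f: components (-0.01294 E, -0.009102 N).
Azimuth = atan2(-0.01294, -0.009102) = 234.9° ≈ 235°.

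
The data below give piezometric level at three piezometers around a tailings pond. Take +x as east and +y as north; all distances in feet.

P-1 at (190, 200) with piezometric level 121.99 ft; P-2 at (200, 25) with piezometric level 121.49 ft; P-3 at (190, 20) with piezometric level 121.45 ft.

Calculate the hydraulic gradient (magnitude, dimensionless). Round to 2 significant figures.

0.0039

Differences from P-1: to P-2 (Δx, Δy, Δh) = (10, -175, -0.50); to P-3 = (0, -180, -0.54).
Determinant of the coordinate differences = 10·(-180) − 0·(-175) = -1800.
∂h/∂x = [(-0.50)·(-180) − (-0.54)·(-175)] / -1800 = +0.002500
∂h/∂y = [10·(-0.54) − 0·(-0.50)] / -1800 = +0.003000
|∇h| = √(0.002500² + 0.003000²) = 0.003905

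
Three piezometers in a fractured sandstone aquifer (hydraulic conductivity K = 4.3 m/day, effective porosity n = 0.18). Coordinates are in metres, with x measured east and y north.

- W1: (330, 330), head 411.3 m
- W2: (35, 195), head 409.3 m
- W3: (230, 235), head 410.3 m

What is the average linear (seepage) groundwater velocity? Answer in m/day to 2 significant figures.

0.18 m/day

Taking W1 as reference: W2−W1 = (-295, -135, -2.0); W3−W1 = (-100, -95, -1.0).
Determinant of the coordinate differences = (-295)·(-95) − (-100)·(-135) = 14525.
∂h/∂x = [(-2.0)·(-95) − (-1.0)·(-135)] / 14525 = +0.003787
∂h/∂y = [(-295)·(-1.0) − (-100)·(-2.0)] / 14525 = +0.006540
|∇h| = √(0.003787² + 0.006540²) = 0.007557
Seepage velocity v = K·i/n = 4.3 × 0.007557 / 0.18 = 0.1805 m/day.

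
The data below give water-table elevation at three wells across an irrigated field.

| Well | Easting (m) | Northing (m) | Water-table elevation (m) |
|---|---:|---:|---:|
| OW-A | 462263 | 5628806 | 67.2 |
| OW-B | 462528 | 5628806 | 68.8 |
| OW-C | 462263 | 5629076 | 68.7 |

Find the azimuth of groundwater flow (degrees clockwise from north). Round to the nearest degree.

∂h/∂x = (68.8 − 67.2) / (462528 − 462263) = +0.006038
∂h/∂y = (68.7 − 67.2) / (5629076 − 5628806) = +0.005556
Flow direction (−∇h) has components (-0.006038 E, -0.005556 N).
Azimuth = atan2(E, N) = atan2(-0.006038, -0.005556) = 227.4° ≈ 227°.

227°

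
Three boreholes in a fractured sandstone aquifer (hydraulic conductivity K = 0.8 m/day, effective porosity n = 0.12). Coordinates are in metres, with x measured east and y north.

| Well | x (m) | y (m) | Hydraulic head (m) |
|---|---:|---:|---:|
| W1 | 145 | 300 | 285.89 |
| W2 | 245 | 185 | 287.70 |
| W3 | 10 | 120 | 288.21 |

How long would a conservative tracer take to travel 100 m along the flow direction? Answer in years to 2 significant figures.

With h = a·x + b·y + c and W1 as origin, the differences give:
  100·a + (-115)·b = +1.81
  (-135)·a + (-180)·b = +2.32
Eliminate b (×(-180) and ×(-115), subtract): -33525·a = -59.000 → a = ∂h/∂x = +0.001760
Back-substitute: b = ∂h/∂y = -0.01421.
|∇h| = √(0.001760² + -0.01421²) = 0.01432
Seepage velocity v = K·i/n = 0.8 × 0.01432 / 0.12 = 0.09547 m/day.
t = 100 / 0.09547 = 1047 days = 2.87 years.

2.9 years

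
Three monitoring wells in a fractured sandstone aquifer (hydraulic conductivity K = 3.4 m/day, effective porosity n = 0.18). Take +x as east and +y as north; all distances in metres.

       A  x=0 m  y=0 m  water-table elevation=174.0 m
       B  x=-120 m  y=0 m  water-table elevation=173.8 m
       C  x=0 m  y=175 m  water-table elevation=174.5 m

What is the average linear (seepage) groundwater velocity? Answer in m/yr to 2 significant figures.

∂h/∂x = (173.8 − 174.0) / (-120 − 0) = +0.001667
∂h/∂y = (174.5 − 174.0) / (175 − 0) = +0.002857
|∇h| = √(0.001667² + 0.002857²) = 0.003308
Seepage velocity v = K·i/n = 3.4 × 0.003308 / 0.18 = 0.06248 m/day = 22.82 m/yr.

23 m/yr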